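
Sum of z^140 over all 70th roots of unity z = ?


The roots are w_k = w^k with w = e^(2*pi*i/70), and (w^k)^140 = (w^140)^k.
So S = 1 + u + u^2 + ... + u^(69) with u = w^140.
140 = 2*70 + 0, so 140 is a multiple of 70 and u = (w^70)^2 = 1.
Every one of the 70 terms equals 1: S = 70

S = 70


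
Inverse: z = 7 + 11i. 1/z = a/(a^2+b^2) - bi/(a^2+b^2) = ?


|z|^2 = 49+121 = 170
1/z = (7 - 11i)/170

1/z = 0.0412 - 0.0647i


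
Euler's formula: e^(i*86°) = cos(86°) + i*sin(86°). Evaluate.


cos(86°) = 0.0698
sin(86°) = 0.9976

e^(i*86°) = 0.0698 + 0.9976i


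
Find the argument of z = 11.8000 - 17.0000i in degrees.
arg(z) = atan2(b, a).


Re = 11.8, Im = -17
arg = atan2(-17, 11.8) = -55.2348 degrees

arg(z) = -55.2348 degrees


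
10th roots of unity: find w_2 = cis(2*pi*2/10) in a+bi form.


Angle = 360*2/10 = 72°
a = cos(72°) = 0.3090
b = sin(72°) = 0.9511

0.3090 + 0.9511i


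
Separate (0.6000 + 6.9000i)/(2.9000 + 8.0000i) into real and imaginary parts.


Multiply by conjugate: (0.6000 + 6.9000i)(2.9000 - 8.0000i) / (2.9^2 + 8^2)
Numerator real = 0.6*2.9 + 6.9*8 = 56.94
Numerator imag = 6.9*2.9 - 0.6*8 = 15.21
Denominator = 72.41
Re(z) = 56.94/72.41 = 0.7864
Im(z) = 15.21/72.41 = 0.2101

Re(z) = 0.7864, Im(z) = 0.2101


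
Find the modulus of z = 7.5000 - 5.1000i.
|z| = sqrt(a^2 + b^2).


|z| = sqrt(7.5^2 + (-5.1)^2) = sqrt(56.25 + 26.01) = sqrt(82.26) = 9.0697

|z| = 9.0697


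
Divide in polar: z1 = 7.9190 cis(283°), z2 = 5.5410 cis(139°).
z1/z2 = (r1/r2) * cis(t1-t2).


r = 7.9190 / 5.5410 = 1.4292
theta = 283° - 139° = 144° = 144° (mod 360)

1.4292 cis(144°)


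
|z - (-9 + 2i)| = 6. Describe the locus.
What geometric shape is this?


|z - z0| = r is a circle with center z0 and radius r.
Center = (-9, 2), radius = 6

Circle with center (-9, 2) and radius 6


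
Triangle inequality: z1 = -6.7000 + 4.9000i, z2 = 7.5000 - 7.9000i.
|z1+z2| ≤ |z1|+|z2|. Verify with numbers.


|z1| = sqrt((-6.7)^2 + 4.9^2) = sqrt(68.9) = 8.3006
|z2| = sqrt(7.5^2 + (-7.9)^2) = sqrt(118.66) = 10.8931
z1+z2 = 0.8000 - 3.0000i
|z1+z2| = sqrt(9.64) = 3.1048
|z1|+|z2| = 8.3006 + 10.8931 = 19.1937

|z1+z2| = 3.1048 ≤ |z1|+|z2| = 19.1937 (verified)


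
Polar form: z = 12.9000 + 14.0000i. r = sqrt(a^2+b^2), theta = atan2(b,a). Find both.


r = sqrt(166.41+196) = sqrt(362.41) = 19.0371
theta = atan2(14, 12.9) = 47.3416 degrees

r = 19.0371, theta = 47.3416 degrees


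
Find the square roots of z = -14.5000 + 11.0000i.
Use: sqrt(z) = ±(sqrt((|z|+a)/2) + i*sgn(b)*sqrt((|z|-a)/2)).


|z| = sqrt(210.25+121) = 18.2003
sqrt((|z|+a)/2) = sqrt((18.2003+(-14.5))/2) = sqrt(1.8501) = 1.3602
sqrt((|z|-a)/2) = sqrt((18.2003-(-14.5))/2) = sqrt(16.3501) = 4.0435

±(1.3602 + 4.0435i) i.e. 1.3602 + 4.0435i and -1.3602 - 4.0435i


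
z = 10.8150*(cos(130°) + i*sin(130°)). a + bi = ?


a = 10.8150*cos(130°) = 10.8150*(-0.6427876) = -6.9517
b = 10.8150*sin(130°) = 10.8150*0.766044 = 8.2848

-6.9517 + 8.2848i


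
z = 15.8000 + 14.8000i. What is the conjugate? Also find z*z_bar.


z_bar = 15.8000 - 14.8000i
z*z_bar = 15.8^2 + 14.8^2 = 249.64 + 219.04 = 468.68

z_bar = 15.8000 - 14.8000i, z*z_bar = 468.68


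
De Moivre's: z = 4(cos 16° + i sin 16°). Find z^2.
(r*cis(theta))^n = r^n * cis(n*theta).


r^2 = 4^2 = 16
n*theta = 2*16° = 32° = 32° (mod 360)
a = 16*cos(32°) = 13.5688
b = 16*sin(32°) = 8.4787

16 cis(32°) = 13.5688 + 8.4787i


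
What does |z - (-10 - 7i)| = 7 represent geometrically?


|z - z0| = r is a circle with center z0 and radius r.
Center = (-10, -7), radius = 7

Circle with center (-10, -7) and radius 7


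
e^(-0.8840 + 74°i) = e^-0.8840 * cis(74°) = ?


e^-0.8840 = 0.4131
cos(74°) = 0.2756
sin(74°) = 0.9613
Real = 0.4131*0.2756 = 0.1139
Imag = 0.4131*0.9613 = 0.3971

0.1139 + 0.3971i


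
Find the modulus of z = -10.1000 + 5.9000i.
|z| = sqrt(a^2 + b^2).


|z| = sqrt((-10.1)^2 + 5.9^2) = sqrt(102.01 + 34.81) = sqrt(136.82) = 11.6970

|z| = 11.6970


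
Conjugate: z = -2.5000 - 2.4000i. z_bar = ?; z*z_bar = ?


z_bar = -2.5000 + 2.4000i
z*z_bar = (-2.5)^2 + (-2.4)^2 = 6.25 + 5.76 = 12.01

z_bar = -2.5000 + 2.4000i, z*z_bar = 12.01


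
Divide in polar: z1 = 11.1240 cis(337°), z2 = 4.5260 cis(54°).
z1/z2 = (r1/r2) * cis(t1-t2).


r = 11.1240 / 4.5260 = 2.4578
theta = 337° - 54° = 283° = 283° (mod 360)

2.4578 cis(283°)


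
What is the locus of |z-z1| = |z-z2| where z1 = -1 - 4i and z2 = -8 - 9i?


Equal distances means the locus is the perpendicular bisector of z1 and z2.
Midpoint = ((-1+(-8))/2, (-4+(-9))/2) = (-4.5000, -6.5000)

Perpendicular bisector through (-4.5000, -6.5000)


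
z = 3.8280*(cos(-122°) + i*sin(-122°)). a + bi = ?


a = 3.8280*cos(-122°) = 3.8280*(-0.5299) = -2.0285
b = 3.8280*sin(-122°) = 3.8280*(-0.84805) = -3.2463

-2.0285 - 3.2463i


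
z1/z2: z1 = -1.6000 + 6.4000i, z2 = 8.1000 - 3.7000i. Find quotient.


Conjugate of z2 = 8.1000 + 3.7000i
Numerator: (-1.6000 + 6.4000i)(8.1000 + 3.7000i) = -36.6400 + 45.9200i
Denominator: 8.1^2 + (-3.7)^2 = 79.3
Result = (-36.6400 + 45.9200i)/79.3

-0.4620 + 0.5791i


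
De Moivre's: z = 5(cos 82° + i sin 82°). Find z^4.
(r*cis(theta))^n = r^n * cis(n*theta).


r^4 = 5^4 = 625
n*theta = 4*82° = 328° = 328° (mod 360)
a = 625*cos(328°) = 530.0301
b = 625*sin(328°) = -331.1995

625 cis(328°) = 530.0301 - 331.1995i


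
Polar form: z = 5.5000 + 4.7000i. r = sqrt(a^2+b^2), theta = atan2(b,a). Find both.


r = sqrt(30.25+22.09) = sqrt(52.34) = 7.2346
theta = atan2(4.7, 5.5) = 40.5154 degrees

r = 7.2346, theta = 40.5154 degrees


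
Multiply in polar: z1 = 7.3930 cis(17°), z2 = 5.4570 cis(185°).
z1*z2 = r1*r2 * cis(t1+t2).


r = 7.3930 * 5.4570 = 40.3436
theta = 17° + 185° = 202° = 202° (mod 360)

40.3436 cis(202°)


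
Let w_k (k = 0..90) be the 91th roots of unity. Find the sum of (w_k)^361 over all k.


The roots are w_k = w^k with w = e^(2*pi*i/91), and (w^k)^361 = (w^361)^k.
So S = 1 + u + u^2 + ... + u^(90) with u = w^361.
361 = 3*91 + 88, so 361 is not a multiple of 91: u = (w^91)^3 * w^88 = w^88 ≠ 1 (w is a primitive 91th root), while u^91 = (w^91)^361 = 1.
Geometric series: S = (1 - u^91)/(1 - u) = (1 - 1)/(1 - u) = 0

S = 0


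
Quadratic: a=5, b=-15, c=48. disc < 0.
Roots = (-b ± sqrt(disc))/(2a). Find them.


disc = (-15)^2 - 4*5*48 = 225 - 960 = -735
sqrt(|disc|) = sqrt(735) = 27.1109
Real part = 15/(2*5) = 1.5000
Imag part = 27.1109/(2*5) = 2.7111

1.5000 ± 2.7111i


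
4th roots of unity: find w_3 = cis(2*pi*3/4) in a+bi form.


Angle = 360*3/4 = 270°
a = cos(270°) = 0
b = sin(270°) = -1.0000

0 - 1.0000i


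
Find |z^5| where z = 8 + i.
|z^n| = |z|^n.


|z| = sqrt(64+1) = sqrt(65) = 8.0623
|z^5| = |z|^5 = (sqrt(65))^5 = 65^2 * sqrt(65) = 4225*sqrt(65)

|z^5| = 4225*sqrt(65) ≈ 34063.0390


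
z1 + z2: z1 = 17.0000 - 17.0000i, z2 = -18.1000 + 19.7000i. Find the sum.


Real: 17 - 18.1 = -1.1
Imag: -17 + 19.7 = 2.7

-1.1000 + 2.7000i


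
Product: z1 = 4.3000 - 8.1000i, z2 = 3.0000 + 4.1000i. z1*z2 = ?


Real = 4.3*3 - (-8.1)*4.1 = 12.9 - (-33.21) = 46.11
Imag = 4.3*4.1 + 3*(-8.1) = 17.63 - (24.3) = -6.67

46.1100 - 6.6700i


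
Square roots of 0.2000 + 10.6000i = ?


|z| = sqrt(0.04+112.36) = 10.6019
sqrt((|z|+a)/2) = sqrt((10.6019+0.2)/2) = sqrt(5.4009) = 2.3240
sqrt((|z|-a)/2) = sqrt((10.6019-0.2)/2) = sqrt(5.2009) = 2.2806

±(2.3240 + 2.2806i) i.e. 2.3240 + 2.2806i and -2.3240 - 2.2806i


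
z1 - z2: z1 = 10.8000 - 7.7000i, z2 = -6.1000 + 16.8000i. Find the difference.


Real: 10.8 + 6.1 = 16.9
Imag: -7.7 - 16.8 = -24.5

16.9000 - 24.5000i


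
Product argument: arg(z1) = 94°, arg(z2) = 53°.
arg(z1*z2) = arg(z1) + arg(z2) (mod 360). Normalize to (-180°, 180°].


arg(z1*z2) = 94° + 53° = 147°
Normalized to (-180°, 180°]: 147°

147°


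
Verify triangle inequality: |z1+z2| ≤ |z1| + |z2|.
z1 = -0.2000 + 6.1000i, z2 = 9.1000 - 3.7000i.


|z1| = sqrt((-0.2)^2 + 6.1^2) = sqrt(37.25) = 6.1033
|z2| = sqrt(9.1^2 + (-3.7)^2) = sqrt(96.5) = 9.8234
z1+z2 = 8.9000 + 2.4000i
|z1+z2| = sqrt(84.97) = 9.2179
|z1|+|z2| = 6.1033 + 9.8234 = 15.9267

|z1+z2| = 9.2179 ≤ |z1|+|z2| = 15.9267 (verified)


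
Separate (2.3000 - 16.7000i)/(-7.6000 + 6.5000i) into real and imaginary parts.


Multiply by conjugate: (2.3000 - 16.7000i)(-7.6000 - 6.5000i) / ((-7.6)^2 + 6.5^2)
Numerator real = 2.3*(-7.6) - (16.7)*6.5 = -126.03
Numerator imag = -16.7*(-7.6) - 2.3*6.5 = 111.97
Denominator = 100.01
Re(z) = -126.03/100.01 = -1.2602
Im(z) = 111.97/100.01 = 1.1196

Re(z) = -1.2602, Im(z) = 1.1196


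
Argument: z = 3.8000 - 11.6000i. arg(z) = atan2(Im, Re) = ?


Re = 3.8, Im = -11.6
arg = atan2(-11.6, 3.8) = -71.8619 degrees

arg(z) = -71.8619 degrees


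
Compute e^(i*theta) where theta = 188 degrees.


cos(188°) = -0.9903
sin(188°) = -0.1392

e^(i*188°) = -0.9903 - 0.1392i


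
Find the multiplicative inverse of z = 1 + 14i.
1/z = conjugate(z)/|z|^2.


|z|^2 = 1+196 = 197
1/z = (1 - 14i)/197

1/z = 0.0051 - 0.0711i


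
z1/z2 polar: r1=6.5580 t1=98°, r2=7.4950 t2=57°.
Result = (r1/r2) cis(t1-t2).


r = 6.5580 / 7.4950 = 0.8750
theta = 98° - 57° = 41° = 41° (mod 360)

0.8750 cis(41°)


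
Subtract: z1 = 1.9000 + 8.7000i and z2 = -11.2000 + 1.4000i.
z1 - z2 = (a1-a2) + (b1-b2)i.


Real: 1.9 + 11.2 = 13.1
Imag: 8.7 - 1.4 = 7.3

13.1000 + 7.3000i


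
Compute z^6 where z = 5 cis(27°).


r^6 = 5^6 = 15625
n*theta = 6*27° = 162° = 162° (mod 360)
a = 15625*cos(162°) = -14860.2581
b = 15625*sin(162°) = 4828.3905

15625 cis(162°) = -14860.2581 + 4828.3905i


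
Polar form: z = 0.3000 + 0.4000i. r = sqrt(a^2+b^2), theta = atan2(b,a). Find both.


r = sqrt(0.09+0.16) = sqrt(0.25) = 0.5000
theta = atan2(0.4, 0.3) = 53.1301 degrees

r = 0.5000, theta = 53.1301 degrees


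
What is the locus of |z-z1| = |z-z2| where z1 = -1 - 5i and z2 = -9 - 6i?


Equal distances means the locus is the perpendicular bisector of z1 and z2.
Midpoint = ((-1+(-9))/2, (-5+(-6))/2) = (-5.0000, -5.5000)

Perpendicular bisector through (-5.0000, -5.5000)


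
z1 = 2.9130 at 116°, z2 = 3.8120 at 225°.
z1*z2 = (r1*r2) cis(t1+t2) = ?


r = 2.9130 * 3.8120 = 11.1044
theta = 116° + 225° = 341° = 341° (mod 360)

11.1044 cis(341°)


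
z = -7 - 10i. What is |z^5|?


|z| = sqrt(49+100) = sqrt(149) = 12.2066
|z^5| = |z|^5 = (sqrt(149))^5 = 149^2 * sqrt(149) = 22201*sqrt(149)

|z^5| = 22201*sqrt(149) ≈ 270997.7412


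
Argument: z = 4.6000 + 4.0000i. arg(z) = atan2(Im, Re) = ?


Re = 4.6, Im = 4
arg = atan2(4, 4.6) = 41.0091 degrees

arg(z) = 41.0091 degrees


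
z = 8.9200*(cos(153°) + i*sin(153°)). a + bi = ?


a = 8.9200*cos(153°) = 8.9200*(-0.89101) = -7.9478
b = 8.9200*sin(153°) = 8.9200*0.45399 = 4.0496

-7.9478 + 4.0496i


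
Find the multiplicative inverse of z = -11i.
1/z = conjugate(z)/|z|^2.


|z|^2 = 0+121 = 121
1/z = (0 + 11i)/121

1/z = 0 + 0.0909i


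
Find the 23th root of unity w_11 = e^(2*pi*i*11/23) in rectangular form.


Angle = 360*11/23 = 172.1739°
a = cos(172.1739°) = -0.9907
b = sin(172.1739°) = 0.1362

-0.9907 + 0.1362i


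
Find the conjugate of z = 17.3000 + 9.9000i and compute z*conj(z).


z_bar = 17.3000 - 9.9000i
z*z_bar = 17.3^2 + 9.9^2 = 299.29 + 98.01 = 397.3

z_bar = 17.3000 - 9.9000i, z*z_bar = 397.3


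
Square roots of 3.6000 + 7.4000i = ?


|z| = sqrt(12.96+54.76) = 8.2292
sqrt((|z|+a)/2) = sqrt((8.2292+3.6)/2) = sqrt(5.9146) = 2.4320
sqrt((|z|-a)/2) = sqrt((8.2292-3.6)/2) = sqrt(2.3146) = 1.5214

±(2.4320 + 1.5214i) i.e. 2.4320 + 1.5214i and -2.4320 - 1.5214i


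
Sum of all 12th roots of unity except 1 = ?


With w = e^(2*pi*i/12), all 12 of the 12th roots of unity w^0 = 1, w, ..., w^(11) sum to 0: 1 + w + ... + w^(11) = (1 - w^12)/(1 - w) = 0 since w^12 = 1, w ≠ 1.
Removing the root 1: w + w^2 + ... + w^(11) = 0 - 1 = -1

Sum = -1


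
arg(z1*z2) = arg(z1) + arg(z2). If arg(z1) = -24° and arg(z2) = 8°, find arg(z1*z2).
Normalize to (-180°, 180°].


arg(z1*z2) = -24° + 8° = -16°
Normalized to (-180°, 180°]: -16°

-16°


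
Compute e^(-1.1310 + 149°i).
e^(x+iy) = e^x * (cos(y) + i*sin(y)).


e^-1.1310 = 0.3227
cos(149°) = -0.8572
sin(149°) = 0.515
Real = 0.3227*(-0.8572) = -0.2766
Imag = 0.3227*0.515 = 0.1662

-0.2766 + 0.1662i


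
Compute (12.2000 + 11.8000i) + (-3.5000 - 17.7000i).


Real: 12.2 - 3.5 = 8.7
Imag: 11.8 - 17.7 = -5.9

8.7000 - 5.9000i


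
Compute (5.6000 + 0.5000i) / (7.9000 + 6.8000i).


Conjugate of z2 = 7.9000 - 6.8000i
Numerator: (5.6000 + 0.5000i)(7.9000 - 6.8000i) = 47.6400 - 34.1300i
Denominator: 7.9^2 + 6.8^2 = 108.65
Result = (47.6400 - 34.1300i)/108.65

0.4385 - 0.3141i


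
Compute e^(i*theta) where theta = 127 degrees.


cos(127°) = -0.6018
sin(127°) = 0.7986

e^(i*127°) = -0.6018 + 0.7986i


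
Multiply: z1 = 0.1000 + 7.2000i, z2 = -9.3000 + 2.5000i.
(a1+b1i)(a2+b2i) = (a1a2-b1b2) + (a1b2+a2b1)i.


Real = 0.1*(-9.3) - 7.2*2.5 = -0.93 - 18 = -18.93
Imag = 0.1*2.5 - (9.3)*7.2 = 0.25 - (66.96) = -66.71

-18.9300 - 66.7100i


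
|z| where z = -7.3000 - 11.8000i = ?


|z| = sqrt((-7.3)^2 + (-11.8)^2) = sqrt(53.29 + 139.24) = sqrt(192.53) = 13.8755

|z| = 13.8755


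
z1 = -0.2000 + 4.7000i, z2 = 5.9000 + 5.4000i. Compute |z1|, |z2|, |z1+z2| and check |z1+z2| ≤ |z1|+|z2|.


|z1| = sqrt((-0.2)^2 + 4.7^2) = sqrt(22.13) = 4.7043
|z2| = sqrt(5.9^2 + 5.4^2) = sqrt(63.97) = 7.9981
z1+z2 = 5.7000 + 10.1000i
|z1+z2| = sqrt(134.5) = 11.5974
|z1|+|z2| = 4.7043 + 7.9981 = 12.7024

|z1+z2| = 11.5974 ≤ |z1|+|z2| = 12.7024 (verified)


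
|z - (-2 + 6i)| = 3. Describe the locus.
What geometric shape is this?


|z - z0| = r is a circle with center z0 and radius r.
Center = (-2, 6), radius = 3

Circle with center (-2, 6) and radius 3


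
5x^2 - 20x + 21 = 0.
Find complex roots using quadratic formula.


disc = (-20)^2 - 4*5*21 = 400 - 420 = -20
sqrt(|disc|) = sqrt(20) = 4.4721
Real part = 20/(2*5) = 2.0000
Imag part = 4.4721/(2*5) = 0.4472

2.0000 ± 0.4472i


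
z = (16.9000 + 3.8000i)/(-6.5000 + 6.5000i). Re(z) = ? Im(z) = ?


Multiply by conjugate: (16.9000 + 3.8000i)(-6.5000 - 6.5000i) / ((-6.5)^2 + 6.5^2)
Numerator real = 16.9*(-6.5) + 3.8*6.5 = -85.15
Numerator imag = 3.8*(-6.5) - 16.9*6.5 = -134.55
Denominator = 84.5
Re(z) = -85.15/84.5 = -1.0077
Im(z) = -134.55/84.5 = -1.5923

Re(z) = -1.0077, Im(z) = -1.5923


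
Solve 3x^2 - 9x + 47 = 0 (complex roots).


disc = (-9)^2 - 4*3*47 = 81 - 564 = -483
sqrt(|disc|) = sqrt(483) = 21.9773
Real part = 9/(2*3) = 1.5000
Imag part = 21.9773/(2*3) = 3.6629

1.5000 ± 3.6629i


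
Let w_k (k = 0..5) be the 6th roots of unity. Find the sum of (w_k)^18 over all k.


The roots are w_k = w^k with w = e^(2*pi*i/6), and (w^k)^18 = (w^18)^k.
So S = 1 + u + u^2 + ... + u^(5) with u = w^18.
18 = 3*6 + 0, so 18 is a multiple of 6 and u = (w^6)^3 = 1.
Every one of the 6 terms equals 1: S = 6

S = 6


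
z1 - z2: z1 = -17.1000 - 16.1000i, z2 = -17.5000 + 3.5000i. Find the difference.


Real: -17.1 + 17.5 = 0.4
Imag: -16.1 - 3.5 = -19.6

0.4000 - 19.6000i


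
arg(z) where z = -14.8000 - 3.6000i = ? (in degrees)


Re = -14.8, Im = -3.6
arg = atan2(-3.6, -14.8) = -166.3287 degrees

arg(z) = -166.3287 degrees


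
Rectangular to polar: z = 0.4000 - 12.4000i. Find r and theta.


r = sqrt(0.16+153.76) = sqrt(153.92) = 12.4064
theta = atan2(-12.4, 0.4) = -88.1524 degrees

r = 12.4064, theta = -88.1524 degrees


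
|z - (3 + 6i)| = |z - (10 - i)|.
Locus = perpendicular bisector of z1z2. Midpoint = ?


Equal distances means the locus is the perpendicular bisector of z1 and z2.
Midpoint = ((3+10)/2, (6+(-1))/2) = (6.5000, 2.5000)

Perpendicular bisector through (6.5000, 2.5000)


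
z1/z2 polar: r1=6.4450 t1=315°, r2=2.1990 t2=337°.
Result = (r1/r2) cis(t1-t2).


r = 6.4450 / 2.1990 = 2.9309
theta = 315° - 337° = -22° = 338° (mod 360)

2.9309 cis(338°)


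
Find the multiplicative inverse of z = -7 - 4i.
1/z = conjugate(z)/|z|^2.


|z|^2 = 49+16 = 65
1/z = (-7 + 4i)/65

1/z = -0.1077 + 0.0615i


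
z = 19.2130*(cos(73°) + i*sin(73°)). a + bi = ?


a = 19.2130*cos(73°) = 19.2130*0.29237 = 5.6173
b = 19.2130*sin(73°) = 19.2130*0.956305 = 18.3735

5.6173 + 18.3735i


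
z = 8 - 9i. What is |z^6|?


|z| = sqrt(64+81) = sqrt(145) = 12.0416
|z^6| = |z|^6 = (sqrt(145))^6 = 145^3 = 3048625

|z^6| = 3048625


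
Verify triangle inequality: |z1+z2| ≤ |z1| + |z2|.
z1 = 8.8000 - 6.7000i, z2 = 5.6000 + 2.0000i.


|z1| = sqrt(8.8^2 + (-6.7)^2) = sqrt(122.33) = 11.0603
|z2| = sqrt(5.6^2 + 2^2) = sqrt(35.36) = 5.9464
z1+z2 = 14.4000 - 4.7000i
|z1+z2| = sqrt(229.45) = 15.1476
|z1|+|z2| = 11.0603 + 5.9464 = 17.0067

|z1+z2| = 15.1476 ≤ |z1|+|z2| = 17.0067 (verified)


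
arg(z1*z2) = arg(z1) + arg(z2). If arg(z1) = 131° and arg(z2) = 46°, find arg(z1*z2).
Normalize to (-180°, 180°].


arg(z1*z2) = 131° + 46° = 177°
Normalized to (-180°, 180°]: 177°

177°


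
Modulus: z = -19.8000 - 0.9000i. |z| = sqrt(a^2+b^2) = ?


|z| = sqrt((-19.8)^2 + (-0.9)^2) = sqrt(392.04 + 0.81) = sqrt(392.85) = 19.8204

|z| = 19.8204


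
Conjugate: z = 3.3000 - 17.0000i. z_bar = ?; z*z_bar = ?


z_bar = 3.3000 + 17.0000i
z*z_bar = 3.3^2 + (-17)^2 = 10.89 + 289 = 299.89

z_bar = 3.3000 + 17.0000i, z*z_bar = 299.89


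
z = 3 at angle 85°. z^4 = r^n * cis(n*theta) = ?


r^4 = 3^4 = 81
n*theta = 4*85° = 340° = 340° (mod 360)
a = 81*cos(340°) = 76.1151
b = 81*sin(340°) = -27.7036

81 cis(340°) = 76.1151 - 27.7036i


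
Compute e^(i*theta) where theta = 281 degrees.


cos(281°) = 0.1908
sin(281°) = -0.9816

e^(i*281°) = 0.1908 - 0.9816i


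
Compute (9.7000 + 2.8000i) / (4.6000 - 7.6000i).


Conjugate of z2 = 4.6000 + 7.6000i
Numerator: (9.7000 + 2.8000i)(4.6000 + 7.6000i) = 23.3400 + 86.6000i
Denominator: 4.6^2 + (-7.6)^2 = 78.92
Result = (23.3400 + 86.6000i)/78.92

0.2957 + 1.0973i


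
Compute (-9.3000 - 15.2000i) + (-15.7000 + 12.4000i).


Real: -9.3 - 15.7 = -25
Imag: -15.2 + 12.4 = -2.8

-25.0000 - 2.8000i


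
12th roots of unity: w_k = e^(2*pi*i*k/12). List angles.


The 12th roots of unity are cis(360k/12°) for k=0..11
Angle step = 360/12 = 30°
Primitive root: cis(30°)
Primitive root = 0.8660 + 0.5000i

12 roots at angles: 0°, 30°, 60°, 90°, 120°, 150°, 180°, 210°, 240°, 270°, 300°, 330°


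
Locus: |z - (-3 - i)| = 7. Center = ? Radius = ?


|z - z0| = r is a circle with center z0 and radius r.
Center = (-3, -1), radius = 7

Circle with center (-3, -1) and radius 7


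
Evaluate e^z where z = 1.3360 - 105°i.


e^1.3360 = 3.8038
cos(-105°) = -0.25882
sin(-105°) = -0.96593
Real = 3.8038*(-0.25882) = -0.9845
Imag = 3.8038*(-0.96593) = -3.6742

-0.9845 - 3.6742i


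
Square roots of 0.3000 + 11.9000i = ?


|z| = sqrt(0.09+141.61) = 11.9038
sqrt((|z|+a)/2) = sqrt((11.9038+0.3)/2) = sqrt(6.1019) = 2.4702
sqrt((|z|-a)/2) = sqrt((11.9038-0.3)/2) = sqrt(5.8019) = 2.4087

±(2.4702 + 2.4087i) i.e. 2.4702 + 2.4087i and -2.4702 - 2.4087i


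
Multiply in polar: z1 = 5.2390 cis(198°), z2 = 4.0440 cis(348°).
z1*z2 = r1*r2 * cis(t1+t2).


r = 5.2390 * 4.0440 = 21.1865
theta = 198° + 348° = 546° = 186° (mod 360)

21.1865 cis(186°)


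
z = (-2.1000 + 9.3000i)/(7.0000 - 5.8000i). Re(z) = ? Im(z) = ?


Multiply by conjugate: (-2.1000 + 9.3000i)(7.0000 + 5.8000i) / (7^2 + (-5.8)^2)
Numerator real = -2.1*7 + 9.3*(-5.8) = -68.64
Numerator imag = 9.3*7 - (-2.1)*(-5.8) = 52.92
Denominator = 82.64
Re(z) = -68.64/82.64 = -0.8306
Im(z) = 52.92/82.64 = 0.6404

Re(z) = -0.8306, Im(z) = 0.6404


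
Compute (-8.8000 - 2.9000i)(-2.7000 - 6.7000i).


Real = -8.8*(-2.7) - (-2.9)*(-6.7) = 23.76 - 19.43 = 4.33
Imag = -8.8*(-6.7) - (2.7)*(-2.9) = 58.96 + 7.83 = 66.79

4.3300 + 66.7900i


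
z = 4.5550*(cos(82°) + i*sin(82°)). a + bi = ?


a = 4.5550*cos(82°) = 4.5550*0.13917 = 0.6339
b = 4.5550*sin(82°) = 4.5550*0.99027 = 4.5107

0.6339 + 4.5107i


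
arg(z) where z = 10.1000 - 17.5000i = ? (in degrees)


Re = 10.1, Im = -17.5
arg = atan2(-17.5, 10.1) = -60.0089 degrees

arg(z) = -60.0089 degrees


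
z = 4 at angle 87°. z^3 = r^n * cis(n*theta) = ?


r^3 = 4^3 = 64
n*theta = 3*87° = 261° = 261° (mod 360)
a = 64*cos(261°) = -10.0118
b = 64*sin(261°) = -63.2121

64 cis(261°) = -10.0118 - 63.2121i


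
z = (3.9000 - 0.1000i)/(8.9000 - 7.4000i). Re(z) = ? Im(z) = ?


Multiply by conjugate: (3.9000 - 0.1000i)(8.9000 + 7.4000i) / (8.9^2 + (-7.4)^2)
Numerator real = 3.9*8.9 - (0.1)*(-7.4) = 35.45
Numerator imag = -0.1*8.9 - 3.9*(-7.4) = 27.97
Denominator = 133.97
Re(z) = 35.45/133.97 = 0.2646
Im(z) = 27.97/133.97 = 0.2088

Re(z) = 0.2646, Im(z) = 0.2088


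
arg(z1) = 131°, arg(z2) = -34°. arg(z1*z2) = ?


arg(z1*z2) = 131° - 34° = 97°
Normalized to (-180°, 180°]: 97°

97°


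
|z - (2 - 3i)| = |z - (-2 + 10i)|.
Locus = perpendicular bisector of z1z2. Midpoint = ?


Equal distances means the locus is the perpendicular bisector of z1 and z2.
Midpoint = ((2+(-2))/2, (-3+10)/2) = (0, 3.5000)

Perpendicular bisector through (0, 3.5000)


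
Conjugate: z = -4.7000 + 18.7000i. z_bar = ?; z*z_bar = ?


z_bar = -4.7000 - 18.7000i
z*z_bar = (-4.7)^2 + 18.7^2 = 22.09 + 349.69 = 371.78

z_bar = -4.7000 - 18.7000i, z*z_bar = 371.78


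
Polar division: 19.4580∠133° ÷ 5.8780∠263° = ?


r = 19.4580 / 5.8780 = 3.3103
theta = 133° - 263° = -130° = 230° (mod 360)

3.3103 cis(230°)


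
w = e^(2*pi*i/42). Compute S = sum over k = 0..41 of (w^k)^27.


The roots are w_k = w^k with w = e^(2*pi*i/42), and (w^k)^27 = (w^27)^k.
So S = 1 + u + u^2 + ... + u^(41) with u = w^27.
27 = 0*42 + 27, so 27 is not a multiple of 42: u = w^27 ≠ 1 (w is a primitive 42th root), while u^42 = (w^42)^27 = 1.
Geometric series: S = (1 - u^42)/(1 - u) = (1 - 1)/(1 - u) = 0

S = 0


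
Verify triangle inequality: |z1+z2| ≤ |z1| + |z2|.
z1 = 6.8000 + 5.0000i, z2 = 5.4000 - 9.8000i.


|z1| = sqrt(6.8^2 + 5^2) = sqrt(71.24) = 8.4404
|z2| = sqrt(5.4^2 + (-9.8)^2) = sqrt(125.2) = 11.1893
z1+z2 = 12.2000 - 4.8000i
|z1+z2| = sqrt(171.88) = 13.1103
|z1|+|z2| = 8.4404 + 11.1893 = 19.6297

|z1+z2| = 13.1103 ≤ |z1|+|z2| = 19.6297 (verified)


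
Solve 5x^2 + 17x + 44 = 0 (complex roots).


disc = 17^2 - 4*5*44 = 289 - 880 = -591
sqrt(|disc|) = sqrt(591) = 24.3105
Real part = -17/(2*5) = -1.7000
Imag part = 24.3105/(2*5) = 2.4310

-1.7000 ± 2.4310i


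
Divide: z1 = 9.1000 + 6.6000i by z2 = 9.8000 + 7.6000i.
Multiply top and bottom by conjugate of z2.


Conjugate of z2 = 9.8000 - 7.6000i
Numerator: (9.1000 + 6.6000i)(9.8000 - 7.6000i) = 139.3400 - 4.4800i
Denominator: 9.8^2 + 7.6^2 = 153.8
Result = (139.3400 - 4.4800i)/153.8

0.9060 - 0.0291i


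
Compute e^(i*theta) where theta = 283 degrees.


cos(283°) = 0.2250
sin(283°) = -0.9744

e^(i*283°) = 0.2250 - 0.9744i


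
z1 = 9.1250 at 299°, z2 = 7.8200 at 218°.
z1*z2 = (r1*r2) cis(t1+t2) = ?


r = 9.1250 * 7.8200 = 71.3575
theta = 299° + 218° = 517° = 157° (mod 360)

71.3575 cis(157°)


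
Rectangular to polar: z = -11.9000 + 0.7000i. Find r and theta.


r = sqrt(141.61+0.49) = sqrt(142.1) = 11.9206
theta = atan2(0.7, -11.9) = 176.6335 degrees

r = 11.9206, theta = 176.6335 degrees


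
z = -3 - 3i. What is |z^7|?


|z| = sqrt(9+9) = sqrt(18) = 4.2426
|z^7| = |z|^7 = (sqrt(18))^7 = 18^3 * sqrt(18) = 5832*sqrt(18)

|z^7| = 5832*sqrt(18) ≈ 24743.0805


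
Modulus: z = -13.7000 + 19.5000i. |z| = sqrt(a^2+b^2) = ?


|z| = sqrt((-13.7)^2 + 19.5^2) = sqrt(187.69 + 380.25) = sqrt(567.94) = 23.8315

|z| = 23.8315


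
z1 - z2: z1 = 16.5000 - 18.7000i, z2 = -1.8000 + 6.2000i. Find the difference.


Real: 16.5 + 1.8 = 18.3
Imag: -18.7 - 6.2 = -24.9

18.3000 - 24.9000i


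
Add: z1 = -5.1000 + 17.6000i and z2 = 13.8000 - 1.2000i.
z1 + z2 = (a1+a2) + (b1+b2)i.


Real: -5.1 + 13.8 = 8.7
Imag: 17.6 - 1.2 = 16.4

8.7000 + 16.4000i


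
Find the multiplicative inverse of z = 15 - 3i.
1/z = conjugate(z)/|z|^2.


|z|^2 = 225+9 = 234
1/z = (15 + 3i)/234

1/z = 0.0641 + 0.0128i


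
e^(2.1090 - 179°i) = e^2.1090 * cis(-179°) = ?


e^2.1090 = 8.2400
cos(-179°) = -0.999848
sin(-179°) = -0.01745
Real = 8.2400*(-0.999848) = -8.2387
Imag = 8.2400*(-0.01745) = -0.1438

-8.2387 - 0.1438i


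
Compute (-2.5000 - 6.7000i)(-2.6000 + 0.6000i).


Real = -2.5*(-2.6) - (-6.7)*0.6 = 6.5 - (-4.02) = 10.52
Imag = -2.5*0.6 - (2.6)*(-6.7) = -1.5 + 17.42 = 15.92

10.5200 + 15.9200i


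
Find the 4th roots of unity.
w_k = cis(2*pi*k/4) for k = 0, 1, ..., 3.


The 4th roots of unity are cis(360k/4°) for k=0..3
Angle step = 360/4 = 90°
Primitive root: cis(90°)
Primitive root = 0 + 1.0000i

4 roots at angles: 0°, 90°, 180°, 270°


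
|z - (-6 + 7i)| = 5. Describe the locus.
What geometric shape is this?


|z - z0| = r is a circle with center z0 and radius r.
Center = (-6, 7), radius = 5

Circle with center (-6, 7) and radius 5


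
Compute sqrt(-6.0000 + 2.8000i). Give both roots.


|z| = sqrt(36+7.84) = 6.6212
sqrt((|z|+a)/2) = sqrt((6.6212+(-6))/2) = sqrt(0.3106) = 0.5573
sqrt((|z|-a)/2) = sqrt((6.6212-(-6))/2) = sqrt(6.3106) = 2.5121

±(0.5573 + 2.5121i) i.e. 0.5573 + 2.5121i and -0.5573 - 2.5121i


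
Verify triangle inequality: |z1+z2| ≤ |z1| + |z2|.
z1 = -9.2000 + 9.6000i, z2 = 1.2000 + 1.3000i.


|z1| = sqrt((-9.2)^2 + 9.6^2) = sqrt(176.8) = 13.2966
|z2| = sqrt(1.2^2 + 1.3^2) = sqrt(3.13) = 1.7692
z1+z2 = -8.0000 + 10.9000i
|z1+z2| = sqrt(182.81) = 13.5207
|z1|+|z2| = 13.2966 + 1.7692 = 15.0658

|z1+z2| = 13.5207 ≤ |z1|+|z2| = 15.0658 (verified)


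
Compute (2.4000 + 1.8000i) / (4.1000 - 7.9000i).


Conjugate of z2 = 4.1000 + 7.9000i
Numerator: (2.4000 + 1.8000i)(4.1000 + 7.9000i) = -4.3800 + 26.3400i
Denominator: 4.1^2 + (-7.9)^2 = 79.22
Result = (-4.3800 + 26.3400i)/79.22

-0.0553 + 0.3325i


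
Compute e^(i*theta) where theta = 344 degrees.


cos(344°) = 0.9613
sin(344°) = -0.2756

e^(i*344°) = 0.9613 - 0.2756i


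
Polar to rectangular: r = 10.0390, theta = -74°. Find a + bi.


a = 10.0390*cos(-74°) = 10.0390*0.27564 = 2.7671
b = 10.0390*sin(-74°) = 10.0390*(-0.96126) = -9.6501

2.7671 - 9.6501i


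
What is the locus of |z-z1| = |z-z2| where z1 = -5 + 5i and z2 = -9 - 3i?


Equal distances means the locus is the perpendicular bisector of z1 and z2.
Midpoint = ((-5+(-9))/2, (5+(-3))/2) = (-7.0000, 1.0000)

Perpendicular bisector through (-7.0000, 1.0000)


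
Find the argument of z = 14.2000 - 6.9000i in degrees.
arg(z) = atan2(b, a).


Re = 14.2, Im = -6.9
arg = atan2(-6.9, 14.2) = -25.9158 degrees

arg(z) = -25.9158 degrees


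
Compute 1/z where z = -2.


|z|^2 = 4+0 = 4
1/z = (-2 - 0i)/4

1/z = -0.5000 + 0i


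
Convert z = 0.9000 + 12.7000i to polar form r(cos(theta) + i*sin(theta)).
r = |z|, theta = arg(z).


r = sqrt(0.81+161.29) = sqrt(162.1) = 12.7318
theta = atan2(12.7, 0.9) = 85.9464 degrees

r = 12.7318, theta = 85.9464 degrees


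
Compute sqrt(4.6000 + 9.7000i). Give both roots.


|z| = sqrt(21.16+94.09) = 10.7355
sqrt((|z|+a)/2) = sqrt((10.7355+4.6)/2) = sqrt(7.6677) = 2.7691
sqrt((|z|-a)/2) = sqrt((10.7355-4.6)/2) = sqrt(3.0677) = 1.7515

±(2.7691 + 1.7515i) i.e. 2.7691 + 1.7515i and -2.7691 - 1.7515i


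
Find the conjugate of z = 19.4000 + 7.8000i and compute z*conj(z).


z_bar = 19.4000 - 7.8000i
z*z_bar = 19.4^2 + 7.8^2 = 376.36 + 60.84 = 437.2

z_bar = 19.4000 - 7.8000i, z*z_bar = 437.2


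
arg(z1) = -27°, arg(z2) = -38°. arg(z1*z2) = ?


arg(z1*z2) = -27° - 38° = -65°
Normalized to (-180°, 180°]: -65°

-65°


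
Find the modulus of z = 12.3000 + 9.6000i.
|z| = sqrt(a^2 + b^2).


|z| = sqrt(12.3^2 + 9.6^2) = sqrt(151.29 + 92.16) = sqrt(243.45) = 15.6029

|z| = 15.6029


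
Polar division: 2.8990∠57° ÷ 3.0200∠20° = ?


r = 2.8990 / 3.0200 = 0.9599
theta = 57° - 20° = 37° = 37° (mod 360)

0.9599 cis(37°)


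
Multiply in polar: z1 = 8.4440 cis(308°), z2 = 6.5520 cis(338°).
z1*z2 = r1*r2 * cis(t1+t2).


r = 8.4440 * 6.5520 = 55.3251
theta = 308° + 338° = 646° = 286° (mod 360)

55.3251 cis(286°)


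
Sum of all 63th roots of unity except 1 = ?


With w = e^(2*pi*i/63), all 63 of the 63th roots of unity w^0 = 1, w, ..., w^(62) sum to 0: 1 + w + ... + w^(62) = (1 - w^63)/(1 - w) = 0 since w^63 = 1, w ≠ 1.
Removing the root 1: w + w^2 + ... + w^(62) = 0 - 1 = -1

Sum = -1


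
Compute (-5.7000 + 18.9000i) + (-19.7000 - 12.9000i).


Real: -5.7 - 19.7 = -25.4
Imag: 18.9 - 12.9 = 6

-25.4000 + 6.0000i


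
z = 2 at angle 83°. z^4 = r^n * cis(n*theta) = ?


r^4 = 2^4 = 16
n*theta = 4*83° = 332° = 332° (mod 360)
a = 16*cos(332°) = 14.1272
b = 16*sin(332°) = -7.5115

16 cis(332°) = 14.1272 - 7.5115i


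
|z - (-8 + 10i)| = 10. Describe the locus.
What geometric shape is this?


|z - z0| = r is a circle with center z0 and radius r.
Center = (-8, 10), radius = 10

Circle with center (-8, 10) and radius 10


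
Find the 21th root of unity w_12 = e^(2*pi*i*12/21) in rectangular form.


Angle = 360*12/21 = 205.7143°
a = cos(205.7143°) = -0.9010
b = sin(205.7143°) = -0.4339

-0.9010 - 0.4339i


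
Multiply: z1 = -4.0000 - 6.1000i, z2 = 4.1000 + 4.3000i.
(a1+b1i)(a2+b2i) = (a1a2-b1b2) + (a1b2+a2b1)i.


Real = -4*4.1 - (-6.1)*4.3 = -16.4 - (-26.23) = 9.83
Imag = -4*4.3 + 4.1*(-6.1) = -17.2 - (25.01) = -42.21

9.8300 - 42.2100i


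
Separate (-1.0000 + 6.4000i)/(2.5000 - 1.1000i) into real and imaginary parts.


Multiply by conjugate: (-1.0000 + 6.4000i)(2.5000 + 1.1000i) / (2.5^2 + (-1.1)^2)
Numerator real = -1*2.5 + 6.4*(-1.1) = -9.54
Numerator imag = 6.4*2.5 - (-1)*(-1.1) = 14.9
Denominator = 7.46
Re(z) = -9.54/7.46 = -1.2788
Im(z) = 14.9/7.46 = 1.9973

Re(z) = -1.2788, Im(z) = 1.9973


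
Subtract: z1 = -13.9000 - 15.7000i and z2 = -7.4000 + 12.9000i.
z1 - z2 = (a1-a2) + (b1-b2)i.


Real: -13.9 + 7.4 = -6.5
Imag: -15.7 - 12.9 = -28.6

-6.5000 - 28.6000i


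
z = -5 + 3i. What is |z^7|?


|z| = sqrt(25+9) = sqrt(34) = 5.8310
|z^7| = |z|^7 = (sqrt(34))^7 = 34^3 * sqrt(34) = 39304*sqrt(34)

|z^7| = 39304*sqrt(34) ≈ 229179.7333


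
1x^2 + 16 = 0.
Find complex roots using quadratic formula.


disc = 0^2 - 4*1*16 = 0 - 64 = -64
sqrt(|disc|) = sqrt(64) = 8.0000
Real part = 0/(2*1) = 0
Imag part = 8.0000/(2*1) = 4.0000

0 ± 4.0000i


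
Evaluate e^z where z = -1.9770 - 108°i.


e^-1.9770 = 0.1385
cos(-108°) = -0.309
sin(-108°) = -0.9511
Real = 0.1385*(-0.309) = -0.0428
Imag = 0.1385*(-0.9511) = -0.1317

-0.0428 - 0.1317i


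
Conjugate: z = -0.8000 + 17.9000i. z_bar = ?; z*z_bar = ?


z_bar = -0.8000 - 17.9000i
z*z_bar = (-0.8)^2 + 17.9^2 = 0.64 + 320.41 = 321.05

z_bar = -0.8000 - 17.9000i, z*z_bar = 321.05


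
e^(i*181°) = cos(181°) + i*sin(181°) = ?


cos(181°) = -0.9998
sin(181°) = -0.0175

e^(i*181°) = -0.9998 - 0.0175i


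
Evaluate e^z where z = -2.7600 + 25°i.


e^-2.7600 = 0.06329
cos(25°) = 0.9063
sin(25°) = 0.4226
Real = 0.06329*0.9063 = 0.0574
Imag = 0.06329*0.4226 = 0.0267

0.0574 + 0.0267i


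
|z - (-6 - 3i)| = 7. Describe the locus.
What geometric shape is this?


|z - z0| = r is a circle with center z0 and radius r.
Center = (-6, -3), radius = 7

Circle with center (-6, -3) and radius 7


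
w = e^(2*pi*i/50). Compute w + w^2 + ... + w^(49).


With w = e^(2*pi*i/50), all 50 of the 50th roots of unity w^0 = 1, w, ..., w^(49) sum to 0: 1 + w + ... + w^(49) = (1 - w^50)/(1 - w) = 0 since w^50 = 1, w ≠ 1.
Removing the root 1: w + w^2 + ... + w^(49) = 0 - 1 = -1

Sum = -1


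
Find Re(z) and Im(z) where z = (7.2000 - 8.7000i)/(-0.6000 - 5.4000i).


Multiply by conjugate: (7.2000 - 8.7000i)(-0.6000 + 5.4000i) / ((-0.6)^2 + (-5.4)^2)
Numerator real = 7.2*(-0.6) - (8.7)*(-5.4) = 42.66
Numerator imag = -8.7*(-0.6) - 7.2*(-5.4) = 44.1
Denominator = 29.52
Re(z) = 42.66/29.52 = 1.4451
Im(z) = 44.1/29.52 = 1.4939

Re(z) = 1.4451, Im(z) = 1.4939


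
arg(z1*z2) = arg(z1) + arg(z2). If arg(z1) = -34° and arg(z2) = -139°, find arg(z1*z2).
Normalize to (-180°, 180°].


arg(z1*z2) = -34° - 139° = -173°
Normalized to (-180°, 180°]: -173°

-173°


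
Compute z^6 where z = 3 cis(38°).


r^6 = 3^6 = 729
n*theta = 6*38° = 228° = 228° (mod 360)
a = 729*cos(228°) = -487.7962
b = 729*sin(228°) = -541.7526

729 cis(228°) = -487.7962 - 541.7526i


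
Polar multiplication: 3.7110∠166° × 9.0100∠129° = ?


r = 3.7110 * 9.0100 = 33.4361
theta = 166° + 129° = 295° = 295° (mod 360)

33.4361 cis(295°)


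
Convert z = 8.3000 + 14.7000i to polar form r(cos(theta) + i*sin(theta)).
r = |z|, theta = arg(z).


r = sqrt(68.89+216.09) = sqrt(284.98) = 16.8814
theta = atan2(14.7, 8.3) = 60.5498 degrees

r = 16.8814, theta = 60.5498 degrees


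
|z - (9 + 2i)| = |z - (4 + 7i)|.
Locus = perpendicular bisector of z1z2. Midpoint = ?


Equal distances means the locus is the perpendicular bisector of z1 and z2.
Midpoint = ((9+4)/2, (2+7)/2) = (6.5000, 4.5000)

Perpendicular bisector through (6.5000, 4.5000)


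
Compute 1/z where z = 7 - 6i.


|z|^2 = 49+36 = 85
1/z = (7 + 6i)/85

1/z = 0.0824 + 0.0706i


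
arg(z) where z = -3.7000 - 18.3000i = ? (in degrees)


Re = -3.7, Im = -18.3
arg = atan2(-18.3, -3.7) = -101.4303 degrees

arg(z) = -101.4303 degrees


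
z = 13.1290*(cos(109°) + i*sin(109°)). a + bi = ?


a = 13.1290*cos(109°) = 13.1290*(-0.32557) = -4.2744
b = 13.1290*sin(109°) = 13.1290*0.94552 = 12.4137

-4.2744 + 12.4137i


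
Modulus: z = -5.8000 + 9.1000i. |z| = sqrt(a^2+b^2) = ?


|z| = sqrt((-5.8)^2 + 9.1^2) = sqrt(33.64 + 82.81) = sqrt(116.45) = 10.7912

|z| = 10.7912


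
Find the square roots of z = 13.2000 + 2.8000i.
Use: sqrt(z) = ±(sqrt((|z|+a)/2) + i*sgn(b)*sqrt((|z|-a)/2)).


|z| = sqrt(174.24+7.84) = 13.4937
sqrt((|z|+a)/2) = sqrt((13.4937+13.2)/2) = sqrt(13.3469) = 3.6533
sqrt((|z|-a)/2) = sqrt((13.4937-13.2)/2) = sqrt(0.1469) = 0.3832

±(3.6533 + 0.3832i) i.e. 3.6533 + 0.3832i and -3.6533 - 0.3832i


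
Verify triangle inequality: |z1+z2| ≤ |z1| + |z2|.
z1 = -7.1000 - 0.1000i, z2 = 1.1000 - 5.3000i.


|z1| = sqrt((-7.1)^2 + (-0.1)^2) = sqrt(50.42) = 7.1007
|z2| = sqrt(1.1^2 + (-5.3)^2) = sqrt(29.3) = 5.4129
z1+z2 = -6.0000 - 5.4000i
|z1+z2| = sqrt(65.16) = 8.0722
|z1|+|z2| = 7.1007 + 5.4129 = 12.5136

|z1+z2| = 8.0722 ≤ |z1|+|z2| = 12.5136 (verified)


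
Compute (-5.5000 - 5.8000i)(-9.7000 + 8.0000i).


Real = -5.5*(-9.7) - (-5.8)*8 = 53.35 - (-46.4) = 99.75
Imag = -5.5*8 - (9.7)*(-5.8) = -44 + 56.26 = 12.26

99.7500 + 12.2600i


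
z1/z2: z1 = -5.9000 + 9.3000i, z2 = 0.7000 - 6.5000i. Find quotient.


Conjugate of z2 = 0.7000 + 6.5000i
Numerator: (-5.9000 + 9.3000i)(0.7000 + 6.5000i) = -64.5800 - 31.8400i
Denominator: 0.7^2 + (-6.5)^2 = 42.74
Result = (-64.5800 - 31.8400i)/42.74

-1.5110 - 0.7450i


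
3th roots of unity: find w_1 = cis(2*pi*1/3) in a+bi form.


Angle = 360*1/3 = 120°
a = cos(120°) = -0.5000
b = sin(120°) = 0.8660

-0.5000 + 0.8660i


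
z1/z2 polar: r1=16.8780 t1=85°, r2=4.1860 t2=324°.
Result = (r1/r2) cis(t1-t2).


r = 16.8780 / 4.1860 = 4.0320
theta = 85° - 324° = -239° = 121° (mod 360)

4.0320 cis(121°)


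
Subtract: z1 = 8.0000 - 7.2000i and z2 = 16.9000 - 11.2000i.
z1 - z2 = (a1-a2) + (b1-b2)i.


Real: 8 - 16.9 = -8.9
Imag: -7.2 + 11.2 = 4

-8.9000 + 4.0000i


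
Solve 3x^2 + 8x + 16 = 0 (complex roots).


disc = 8^2 - 4*3*16 = 64 - 192 = -128
sqrt(|disc|) = sqrt(128) = 11.3137
Real part = -8/(2*3) = -1.3333
Imag part = 11.3137/(2*3) = 1.8856

-1.3333 ± 1.8856i


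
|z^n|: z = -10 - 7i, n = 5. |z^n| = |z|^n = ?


|z| = sqrt(100+49) = sqrt(149) = 12.2066
|z^5| = |z|^5 = (sqrt(149))^5 = 149^2 * sqrt(149) = 22201*sqrt(149)

|z^5| = 22201*sqrt(149) ≈ 270997.7412


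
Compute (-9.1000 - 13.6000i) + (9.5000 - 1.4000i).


Real: -9.1 + 9.5 = 0.4
Imag: -13.6 - 1.4 = -15

0.4000 - 15.0000i


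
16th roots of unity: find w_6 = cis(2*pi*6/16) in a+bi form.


Angle = 360*6/16 = 135°
a = cos(135°) = -0.7071
b = sin(135°) = 0.7071

-0.7071 + 0.7071i


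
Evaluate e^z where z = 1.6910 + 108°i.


e^1.6910 = 5.4249
cos(108°) = -0.30902
sin(108°) = 0.95106
Real = 5.4249*(-0.30902) = -1.6764
Imag = 5.4249*0.95106 = 5.1594

-1.6764 + 5.1594i


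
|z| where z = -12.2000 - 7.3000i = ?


|z| = sqrt((-12.2)^2 + (-7.3)^2) = sqrt(148.84 + 53.29) = sqrt(202.13) = 14.2172

|z| = 14.2172


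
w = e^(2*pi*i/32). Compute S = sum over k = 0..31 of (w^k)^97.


The roots are w_k = w^k with w = e^(2*pi*i/32), and (w^k)^97 = (w^97)^k.
So S = 1 + u + u^2 + ... + u^(31) with u = w^97.
97 = 3*32 + 1, so 97 is not a multiple of 32: u = (w^32)^3 * w^1 = w^1 ≠ 1 (w is a primitive 32th root), while u^32 = (w^32)^97 = 1.
Geometric series: S = (1 - u^32)/(1 - u) = (1 - 1)/(1 - u) = 0

S = 0


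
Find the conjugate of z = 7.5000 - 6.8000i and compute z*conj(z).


z_bar = 7.5000 + 6.8000i
z*z_bar = 7.5^2 + (-6.8)^2 = 56.25 + 46.24 = 102.49

z_bar = 7.5000 + 6.8000i, z*z_bar = 102.49


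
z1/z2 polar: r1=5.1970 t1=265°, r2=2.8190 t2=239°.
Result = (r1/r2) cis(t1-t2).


r = 5.1970 / 2.8190 = 1.8436
theta = 265° - 239° = 26° = 26° (mod 360)

1.8436 cis(26°)


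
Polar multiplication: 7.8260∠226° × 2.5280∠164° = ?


r = 7.8260 * 2.5280 = 19.7841
theta = 226° + 164° = 390° = 30° (mod 360)

19.7841 cis(30°)


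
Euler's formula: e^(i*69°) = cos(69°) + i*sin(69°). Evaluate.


cos(69°) = 0.3584
sin(69°) = 0.9336

e^(i*69°) = 0.3584 + 0.9336i


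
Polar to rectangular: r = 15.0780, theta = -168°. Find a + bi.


a = 15.0780*cos(-168°) = 15.0780*(-0.97815) = -14.7485
b = 15.0780*sin(-168°) = 15.0780*(-0.20791) = -3.1349

-14.7485 - 3.1349i


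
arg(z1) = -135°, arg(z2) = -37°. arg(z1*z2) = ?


arg(z1*z2) = -135° - 37° = -172°
Normalized to (-180°, 180°]: -172°

-172°


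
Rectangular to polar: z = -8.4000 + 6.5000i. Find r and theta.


r = sqrt(70.56+42.25) = sqrt(112.81) = 10.6212
theta = atan2(6.5, -8.4) = 142.2670 degrees

r = 10.6212, theta = 142.2670 degrees


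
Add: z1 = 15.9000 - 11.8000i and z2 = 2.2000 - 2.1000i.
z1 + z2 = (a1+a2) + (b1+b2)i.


Real: 15.9 + 2.2 = 18.1
Imag: -11.8 - 2.1 = -13.9

18.1000 - 13.9000i


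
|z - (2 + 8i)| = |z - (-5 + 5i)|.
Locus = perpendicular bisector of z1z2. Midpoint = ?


Equal distances means the locus is the perpendicular bisector of z1 and z2.
Midpoint = ((2+(-5))/2, (8+5)/2) = (-1.5000, 6.5000)

Perpendicular bisector through (-1.5000, 6.5000)


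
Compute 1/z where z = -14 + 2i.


|z|^2 = 196+4 = 200
1/z = (-14 - 2i)/200

1/z = -0.0700 - 0.0100i


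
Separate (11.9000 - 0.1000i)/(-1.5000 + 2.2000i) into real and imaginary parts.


Multiply by conjugate: (11.9000 - 0.1000i)(-1.5000 - 2.2000i) / ((-1.5)^2 + 2.2^2)
Numerator real = 11.9*(-1.5) - (0.1)*2.2 = -18.07
Numerator imag = -0.1*(-1.5) - 11.9*2.2 = -26.03
Denominator = 7.09
Re(z) = -18.07/7.09 = -2.5487
Im(z) = -26.03/7.09 = -3.6714

Re(z) = -2.5487, Im(z) = -3.6714


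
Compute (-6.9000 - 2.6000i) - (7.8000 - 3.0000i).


Real: -6.9 - 7.8 = -14.7
Imag: -2.6 + 3 = 0.4

-14.7000 + 0.4000i


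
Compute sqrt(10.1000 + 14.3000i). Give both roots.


|z| = sqrt(102.01+204.49) = 17.5071
sqrt((|z|+a)/2) = sqrt((17.5071+10.1)/2) = sqrt(13.8036) = 3.7153
sqrt((|z|-a)/2) = sqrt((17.5071-10.1)/2) = sqrt(3.7036) = 1.9245

±(3.7153 + 1.9245i) i.e. 3.7153 + 1.9245i and -3.7153 - 1.9245i
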